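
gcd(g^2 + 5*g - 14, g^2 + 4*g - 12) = g - 2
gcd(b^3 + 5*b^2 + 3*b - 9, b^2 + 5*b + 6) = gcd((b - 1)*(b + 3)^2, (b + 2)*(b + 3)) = b + 3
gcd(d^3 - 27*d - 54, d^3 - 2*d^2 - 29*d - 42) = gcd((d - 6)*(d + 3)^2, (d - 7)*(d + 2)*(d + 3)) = d + 3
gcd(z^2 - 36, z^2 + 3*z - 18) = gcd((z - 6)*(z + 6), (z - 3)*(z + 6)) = z + 6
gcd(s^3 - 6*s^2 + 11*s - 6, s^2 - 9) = s - 3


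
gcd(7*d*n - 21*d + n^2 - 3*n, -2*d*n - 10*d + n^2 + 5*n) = 1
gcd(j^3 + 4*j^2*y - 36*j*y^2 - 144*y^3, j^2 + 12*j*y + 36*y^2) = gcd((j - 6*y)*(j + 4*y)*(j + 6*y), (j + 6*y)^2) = j + 6*y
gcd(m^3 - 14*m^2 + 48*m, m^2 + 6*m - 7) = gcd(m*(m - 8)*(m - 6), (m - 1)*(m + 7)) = 1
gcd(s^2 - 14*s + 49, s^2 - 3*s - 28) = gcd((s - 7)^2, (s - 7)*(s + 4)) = s - 7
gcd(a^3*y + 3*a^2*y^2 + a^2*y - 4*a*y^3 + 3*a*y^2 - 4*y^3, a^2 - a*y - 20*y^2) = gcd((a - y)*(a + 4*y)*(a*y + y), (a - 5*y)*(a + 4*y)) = a + 4*y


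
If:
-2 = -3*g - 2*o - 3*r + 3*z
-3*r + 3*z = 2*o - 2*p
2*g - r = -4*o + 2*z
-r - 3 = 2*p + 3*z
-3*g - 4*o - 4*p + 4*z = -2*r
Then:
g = 186/175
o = -43/50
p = -104/175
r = -8/25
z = -87/175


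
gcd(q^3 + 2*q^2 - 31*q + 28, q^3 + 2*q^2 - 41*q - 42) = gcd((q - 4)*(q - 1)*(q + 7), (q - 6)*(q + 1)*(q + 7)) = q + 7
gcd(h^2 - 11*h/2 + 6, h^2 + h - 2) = 1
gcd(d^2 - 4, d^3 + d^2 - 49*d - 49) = 1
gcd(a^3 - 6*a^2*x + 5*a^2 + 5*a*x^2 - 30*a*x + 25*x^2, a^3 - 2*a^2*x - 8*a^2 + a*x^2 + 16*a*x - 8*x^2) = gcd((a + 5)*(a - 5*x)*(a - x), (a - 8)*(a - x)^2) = -a + x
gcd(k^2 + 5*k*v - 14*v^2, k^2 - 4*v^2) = -k + 2*v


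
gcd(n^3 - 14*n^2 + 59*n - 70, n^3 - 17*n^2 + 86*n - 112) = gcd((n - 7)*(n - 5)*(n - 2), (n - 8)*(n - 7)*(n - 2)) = n^2 - 9*n + 14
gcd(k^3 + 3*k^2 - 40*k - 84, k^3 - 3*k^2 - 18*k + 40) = 1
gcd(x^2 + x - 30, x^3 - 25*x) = x - 5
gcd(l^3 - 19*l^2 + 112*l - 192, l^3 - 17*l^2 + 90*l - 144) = l^2 - 11*l + 24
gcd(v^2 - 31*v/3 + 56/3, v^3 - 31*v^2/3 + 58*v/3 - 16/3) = v - 8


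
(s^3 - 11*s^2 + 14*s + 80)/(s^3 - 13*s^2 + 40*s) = (s + 2)/s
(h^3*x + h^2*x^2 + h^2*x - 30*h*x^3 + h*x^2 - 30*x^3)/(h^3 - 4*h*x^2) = x*(h^3 + h^2*x + h^2 - 30*h*x^2 + h*x - 30*x^2)/(h*(h^2 - 4*x^2))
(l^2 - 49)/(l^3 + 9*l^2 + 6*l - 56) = (l - 7)/(l^2 + 2*l - 8)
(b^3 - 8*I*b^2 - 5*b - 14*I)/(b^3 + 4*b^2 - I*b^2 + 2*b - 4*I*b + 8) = (b - 7*I)/(b + 4)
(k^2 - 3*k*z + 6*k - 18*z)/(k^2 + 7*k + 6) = (k - 3*z)/(k + 1)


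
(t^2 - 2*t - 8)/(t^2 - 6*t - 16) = (t - 4)/(t - 8)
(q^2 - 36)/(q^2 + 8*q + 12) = (q - 6)/(q + 2)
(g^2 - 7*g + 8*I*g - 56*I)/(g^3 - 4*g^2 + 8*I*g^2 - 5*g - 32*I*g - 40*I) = (g - 7)/(g^2 - 4*g - 5)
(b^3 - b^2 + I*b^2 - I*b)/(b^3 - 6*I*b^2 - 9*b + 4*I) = b*(b^2 - b + I*b - I)/(b^3 - 6*I*b^2 - 9*b + 4*I)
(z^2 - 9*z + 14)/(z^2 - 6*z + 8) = (z - 7)/(z - 4)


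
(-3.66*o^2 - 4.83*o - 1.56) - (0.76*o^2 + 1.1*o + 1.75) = -4.42*o^2 - 5.93*o - 3.31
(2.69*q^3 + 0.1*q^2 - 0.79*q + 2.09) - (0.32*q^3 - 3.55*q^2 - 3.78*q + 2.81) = 2.37*q^3 + 3.65*q^2 + 2.99*q - 0.72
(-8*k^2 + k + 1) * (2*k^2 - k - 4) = -16*k^4 + 10*k^3 + 33*k^2 - 5*k - 4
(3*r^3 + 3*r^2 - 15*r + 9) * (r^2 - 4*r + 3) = 3*r^5 - 9*r^4 - 18*r^3 + 78*r^2 - 81*r + 27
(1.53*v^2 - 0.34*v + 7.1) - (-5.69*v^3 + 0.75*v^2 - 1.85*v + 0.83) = 5.69*v^3 + 0.78*v^2 + 1.51*v + 6.27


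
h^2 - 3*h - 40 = (h - 8)*(h + 5)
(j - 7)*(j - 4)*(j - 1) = j^3 - 12*j^2 + 39*j - 28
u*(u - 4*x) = u^2 - 4*u*x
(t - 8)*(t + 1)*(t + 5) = t^3 - 2*t^2 - 43*t - 40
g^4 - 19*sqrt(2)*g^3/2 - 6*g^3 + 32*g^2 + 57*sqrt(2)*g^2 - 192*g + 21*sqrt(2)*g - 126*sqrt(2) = (g - 6)*(g - 7*sqrt(2))*(g - 3*sqrt(2))*(g + sqrt(2)/2)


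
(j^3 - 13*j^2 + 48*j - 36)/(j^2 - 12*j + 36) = j - 1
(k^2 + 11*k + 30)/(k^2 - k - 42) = (k + 5)/(k - 7)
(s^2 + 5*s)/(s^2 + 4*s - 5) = s/(s - 1)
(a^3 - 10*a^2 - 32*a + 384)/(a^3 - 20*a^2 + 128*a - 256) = (a + 6)/(a - 4)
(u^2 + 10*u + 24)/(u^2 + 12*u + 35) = (u^2 + 10*u + 24)/(u^2 + 12*u + 35)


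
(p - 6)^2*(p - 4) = p^3 - 16*p^2 + 84*p - 144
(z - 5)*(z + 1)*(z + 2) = z^3 - 2*z^2 - 13*z - 10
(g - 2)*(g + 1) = g^2 - g - 2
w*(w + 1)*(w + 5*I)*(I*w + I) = I*w^4 - 5*w^3 + 2*I*w^3 - 10*w^2 + I*w^2 - 5*w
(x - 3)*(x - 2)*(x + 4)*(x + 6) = x^4 + 5*x^3 - 20*x^2 - 60*x + 144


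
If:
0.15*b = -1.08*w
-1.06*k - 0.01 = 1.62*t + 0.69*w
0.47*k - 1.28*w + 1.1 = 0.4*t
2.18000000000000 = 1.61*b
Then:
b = 1.35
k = -1.79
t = 1.25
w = -0.19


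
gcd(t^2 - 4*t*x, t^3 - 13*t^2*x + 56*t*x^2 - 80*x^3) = -t + 4*x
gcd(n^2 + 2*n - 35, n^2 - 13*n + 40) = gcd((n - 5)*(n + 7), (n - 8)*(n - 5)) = n - 5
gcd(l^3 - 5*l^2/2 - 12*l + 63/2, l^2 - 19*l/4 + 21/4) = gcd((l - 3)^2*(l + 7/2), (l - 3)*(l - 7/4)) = l - 3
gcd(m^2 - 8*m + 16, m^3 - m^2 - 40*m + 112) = m^2 - 8*m + 16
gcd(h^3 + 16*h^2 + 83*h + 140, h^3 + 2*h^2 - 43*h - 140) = h^2 + 9*h + 20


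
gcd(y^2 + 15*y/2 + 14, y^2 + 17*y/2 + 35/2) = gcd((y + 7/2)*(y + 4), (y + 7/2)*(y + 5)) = y + 7/2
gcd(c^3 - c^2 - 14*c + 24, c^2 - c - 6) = c - 3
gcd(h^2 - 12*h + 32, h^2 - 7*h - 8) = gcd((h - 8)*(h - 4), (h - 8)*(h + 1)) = h - 8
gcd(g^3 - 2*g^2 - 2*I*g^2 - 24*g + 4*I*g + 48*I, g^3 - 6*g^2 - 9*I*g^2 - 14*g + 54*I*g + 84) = g^2 + g*(-6 - 2*I) + 12*I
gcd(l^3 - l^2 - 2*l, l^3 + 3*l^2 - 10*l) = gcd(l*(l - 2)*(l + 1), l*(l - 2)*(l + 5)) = l^2 - 2*l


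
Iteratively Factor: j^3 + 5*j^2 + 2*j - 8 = (j + 4)*(j^2 + j - 2) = (j + 2)*(j + 4)*(j - 1)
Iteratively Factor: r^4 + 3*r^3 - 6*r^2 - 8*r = (r + 1)*(r^3 + 2*r^2 - 8*r) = (r + 1)*(r + 4)*(r^2 - 2*r) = (r - 2)*(r + 1)*(r + 4)*(r)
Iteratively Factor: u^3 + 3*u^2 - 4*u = (u)*(u^2 + 3*u - 4) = u*(u + 4)*(u - 1)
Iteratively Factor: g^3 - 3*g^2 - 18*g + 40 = (g - 5)*(g^2 + 2*g - 8) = (g - 5)*(g - 2)*(g + 4)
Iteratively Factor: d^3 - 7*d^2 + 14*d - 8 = (d - 4)*(d^2 - 3*d + 2) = (d - 4)*(d - 1)*(d - 2)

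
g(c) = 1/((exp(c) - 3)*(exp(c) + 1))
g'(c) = -exp(c)/((exp(c) - 3)*(exp(c) + 1)^2) - exp(c)/((exp(c) - 3)^2*(exp(c) + 1)) = 2*(1 - exp(c))*exp(c)/(exp(4*c) - 4*exp(3*c) - 2*exp(2*c) + 12*exp(c) + 9)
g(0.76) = -0.37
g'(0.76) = -0.67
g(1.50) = 0.12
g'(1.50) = -0.47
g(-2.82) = -0.32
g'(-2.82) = 0.01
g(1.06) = -2.26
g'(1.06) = -55.84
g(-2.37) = -0.31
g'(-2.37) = 0.02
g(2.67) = 0.01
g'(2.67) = -0.01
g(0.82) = -0.42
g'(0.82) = -1.01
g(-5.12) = -0.33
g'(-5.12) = 0.00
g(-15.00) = -0.33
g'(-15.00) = 0.00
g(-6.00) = -0.33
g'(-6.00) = 0.00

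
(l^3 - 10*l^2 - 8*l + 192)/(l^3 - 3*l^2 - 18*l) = (l^2 - 4*l - 32)/(l*(l + 3))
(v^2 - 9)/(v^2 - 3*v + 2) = (v^2 - 9)/(v^2 - 3*v + 2)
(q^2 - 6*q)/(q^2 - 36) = q/(q + 6)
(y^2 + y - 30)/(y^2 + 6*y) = (y - 5)/y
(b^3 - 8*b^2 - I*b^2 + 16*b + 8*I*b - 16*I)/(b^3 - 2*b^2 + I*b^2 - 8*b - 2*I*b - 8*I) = (b^2 - b*(4 + I) + 4*I)/(b^2 + b*(2 + I) + 2*I)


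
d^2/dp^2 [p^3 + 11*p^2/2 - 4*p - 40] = 6*p + 11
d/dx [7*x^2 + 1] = 14*x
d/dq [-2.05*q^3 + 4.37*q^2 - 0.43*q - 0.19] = -6.15*q^2 + 8.74*q - 0.43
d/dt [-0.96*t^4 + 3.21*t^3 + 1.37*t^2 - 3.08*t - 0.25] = -3.84*t^3 + 9.63*t^2 + 2.74*t - 3.08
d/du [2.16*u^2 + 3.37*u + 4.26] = 4.32*u + 3.37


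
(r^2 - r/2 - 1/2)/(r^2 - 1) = (r + 1/2)/(r + 1)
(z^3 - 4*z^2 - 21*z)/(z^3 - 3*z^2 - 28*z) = (z + 3)/(z + 4)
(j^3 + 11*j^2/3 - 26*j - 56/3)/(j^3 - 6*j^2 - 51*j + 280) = (3*j^2 - 10*j - 8)/(3*(j^2 - 13*j + 40))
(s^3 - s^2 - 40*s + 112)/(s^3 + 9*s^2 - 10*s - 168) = (s - 4)/(s + 6)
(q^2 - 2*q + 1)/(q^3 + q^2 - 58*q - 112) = (q^2 - 2*q + 1)/(q^3 + q^2 - 58*q - 112)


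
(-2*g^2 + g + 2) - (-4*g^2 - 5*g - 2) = 2*g^2 + 6*g + 4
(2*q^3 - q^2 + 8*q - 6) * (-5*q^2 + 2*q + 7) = -10*q^5 + 9*q^4 - 28*q^3 + 39*q^2 + 44*q - 42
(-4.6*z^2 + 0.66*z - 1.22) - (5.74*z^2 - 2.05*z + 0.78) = -10.34*z^2 + 2.71*z - 2.0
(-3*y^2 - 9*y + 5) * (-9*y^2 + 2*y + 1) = 27*y^4 + 75*y^3 - 66*y^2 + y + 5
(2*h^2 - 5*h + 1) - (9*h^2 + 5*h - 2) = -7*h^2 - 10*h + 3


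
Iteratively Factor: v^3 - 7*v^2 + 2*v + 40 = (v + 2)*(v^2 - 9*v + 20) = (v - 5)*(v + 2)*(v - 4)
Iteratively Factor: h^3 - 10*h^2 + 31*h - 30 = (h - 2)*(h^2 - 8*h + 15) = (h - 5)*(h - 2)*(h - 3)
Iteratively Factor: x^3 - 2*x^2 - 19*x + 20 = (x - 5)*(x^2 + 3*x - 4) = (x - 5)*(x - 1)*(x + 4)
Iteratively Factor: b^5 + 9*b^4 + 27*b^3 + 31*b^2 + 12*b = (b + 4)*(b^4 + 5*b^3 + 7*b^2 + 3*b) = (b + 1)*(b + 4)*(b^3 + 4*b^2 + 3*b) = b*(b + 1)*(b + 4)*(b^2 + 4*b + 3) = b*(b + 1)^2*(b + 4)*(b + 3)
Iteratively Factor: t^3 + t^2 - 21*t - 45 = (t + 3)*(t^2 - 2*t - 15) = (t - 5)*(t + 3)*(t + 3)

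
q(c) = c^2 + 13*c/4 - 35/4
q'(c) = 2*c + 13/4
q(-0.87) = -10.82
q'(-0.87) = 1.51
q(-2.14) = -11.13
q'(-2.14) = -1.03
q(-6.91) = 16.54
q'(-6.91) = -10.57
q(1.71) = -0.27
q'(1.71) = 6.67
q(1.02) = -4.39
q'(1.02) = 5.29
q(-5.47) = 3.39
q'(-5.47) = -7.69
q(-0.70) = -10.54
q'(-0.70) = 1.85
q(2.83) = 8.46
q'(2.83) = 8.91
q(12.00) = 174.25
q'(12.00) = 27.25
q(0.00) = -8.75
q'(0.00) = 3.25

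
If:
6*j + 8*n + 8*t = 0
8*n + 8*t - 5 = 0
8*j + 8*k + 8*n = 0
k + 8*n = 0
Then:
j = -5/6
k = 20/21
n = -5/42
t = 125/168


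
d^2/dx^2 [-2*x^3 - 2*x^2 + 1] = -12*x - 4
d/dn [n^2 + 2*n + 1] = 2*n + 2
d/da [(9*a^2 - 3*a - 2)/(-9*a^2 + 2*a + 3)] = (-9*a^2 + 18*a - 5)/(81*a^4 - 36*a^3 - 50*a^2 + 12*a + 9)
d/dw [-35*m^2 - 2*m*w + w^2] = -2*m + 2*w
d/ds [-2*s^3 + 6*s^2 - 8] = 6*s*(2 - s)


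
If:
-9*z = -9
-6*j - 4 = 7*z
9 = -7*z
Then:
No Solution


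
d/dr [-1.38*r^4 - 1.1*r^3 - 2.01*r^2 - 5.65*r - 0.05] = -5.52*r^3 - 3.3*r^2 - 4.02*r - 5.65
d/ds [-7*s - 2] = -7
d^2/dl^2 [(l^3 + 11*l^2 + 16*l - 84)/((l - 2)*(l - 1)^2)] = 6*(5*l + 51)/(l^4 - 4*l^3 + 6*l^2 - 4*l + 1)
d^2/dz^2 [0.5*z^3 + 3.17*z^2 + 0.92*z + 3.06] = 3.0*z + 6.34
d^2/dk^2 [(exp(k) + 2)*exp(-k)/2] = exp(-k)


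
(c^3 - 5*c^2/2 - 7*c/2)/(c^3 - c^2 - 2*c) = (c - 7/2)/(c - 2)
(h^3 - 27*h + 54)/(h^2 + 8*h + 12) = (h^2 - 6*h + 9)/(h + 2)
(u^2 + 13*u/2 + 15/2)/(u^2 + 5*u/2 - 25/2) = (2*u + 3)/(2*u - 5)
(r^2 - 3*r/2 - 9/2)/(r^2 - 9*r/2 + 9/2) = (2*r + 3)/(2*r - 3)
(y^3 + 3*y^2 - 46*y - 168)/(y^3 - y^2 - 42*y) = (y + 4)/y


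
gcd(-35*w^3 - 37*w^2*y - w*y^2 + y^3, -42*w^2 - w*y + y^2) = -7*w + y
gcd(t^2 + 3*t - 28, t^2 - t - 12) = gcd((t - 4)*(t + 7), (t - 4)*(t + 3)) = t - 4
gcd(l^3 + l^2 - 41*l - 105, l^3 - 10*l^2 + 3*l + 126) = l^2 - 4*l - 21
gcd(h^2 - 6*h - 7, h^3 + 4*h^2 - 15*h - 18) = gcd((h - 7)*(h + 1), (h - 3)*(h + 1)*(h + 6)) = h + 1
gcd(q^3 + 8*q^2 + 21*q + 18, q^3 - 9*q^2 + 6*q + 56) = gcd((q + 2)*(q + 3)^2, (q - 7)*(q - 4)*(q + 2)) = q + 2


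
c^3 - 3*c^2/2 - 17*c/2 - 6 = (c - 4)*(c + 1)*(c + 3/2)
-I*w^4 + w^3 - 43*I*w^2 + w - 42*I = (w - 6*I)*(w - I)*(w + 7*I)*(-I*w + 1)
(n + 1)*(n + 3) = n^2 + 4*n + 3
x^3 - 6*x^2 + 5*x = x*(x - 5)*(x - 1)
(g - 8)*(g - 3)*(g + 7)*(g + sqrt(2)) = g^4 - 4*g^3 + sqrt(2)*g^3 - 53*g^2 - 4*sqrt(2)*g^2 - 53*sqrt(2)*g + 168*g + 168*sqrt(2)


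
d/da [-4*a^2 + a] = 1 - 8*a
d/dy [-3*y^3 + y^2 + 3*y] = -9*y^2 + 2*y + 3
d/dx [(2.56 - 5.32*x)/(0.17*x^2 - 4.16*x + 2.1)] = (0.9044*x^2 - 0.8704*x - 0.522399999999999)/(0.0289*x^4 - 1.4144*x^3 + 18.0196*x^2 - 17.472*x + 4.41)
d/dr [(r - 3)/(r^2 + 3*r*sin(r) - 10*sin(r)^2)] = (r^2 + 3*r*sin(r) + (3 - r)*(3*r*cos(r) + 2*r + 3*sin(r) - 10*sin(2*r)) - 10*sin(r)^2)/((r - 2*sin(r))^2*(r + 5*sin(r))^2)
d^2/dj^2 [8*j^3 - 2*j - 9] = 48*j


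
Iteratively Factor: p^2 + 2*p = (p + 2)*(p)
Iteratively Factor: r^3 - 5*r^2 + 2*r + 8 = (r - 4)*(r^2 - r - 2) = (r - 4)*(r + 1)*(r - 2)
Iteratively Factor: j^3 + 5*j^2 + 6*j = (j)*(j^2 + 5*j + 6) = j*(j + 2)*(j + 3)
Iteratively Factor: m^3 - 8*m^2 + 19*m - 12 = (m - 4)*(m^2 - 4*m + 3) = (m - 4)*(m - 3)*(m - 1)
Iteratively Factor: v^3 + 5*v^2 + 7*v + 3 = (v + 3)*(v^2 + 2*v + 1) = (v + 1)*(v + 3)*(v + 1)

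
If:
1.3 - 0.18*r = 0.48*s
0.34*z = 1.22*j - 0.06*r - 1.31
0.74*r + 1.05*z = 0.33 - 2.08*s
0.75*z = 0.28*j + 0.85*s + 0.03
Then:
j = 0.76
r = 18.23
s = -4.13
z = -4.36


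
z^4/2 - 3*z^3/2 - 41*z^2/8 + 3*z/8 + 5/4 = (z/2 + 1)*(z - 5)*(z - 1/2)*(z + 1/2)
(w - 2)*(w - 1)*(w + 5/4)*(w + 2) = w^4 + w^3/4 - 21*w^2/4 - w + 5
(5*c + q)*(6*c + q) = 30*c^2 + 11*c*q + q^2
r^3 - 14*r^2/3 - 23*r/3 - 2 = (r - 6)*(r + 1/3)*(r + 1)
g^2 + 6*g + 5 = (g + 1)*(g + 5)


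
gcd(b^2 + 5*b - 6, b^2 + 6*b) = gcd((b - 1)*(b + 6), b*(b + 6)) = b + 6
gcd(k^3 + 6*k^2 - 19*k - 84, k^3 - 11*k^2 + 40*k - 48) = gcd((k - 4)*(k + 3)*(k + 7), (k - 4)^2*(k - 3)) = k - 4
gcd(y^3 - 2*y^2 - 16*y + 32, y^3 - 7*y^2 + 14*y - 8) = y^2 - 6*y + 8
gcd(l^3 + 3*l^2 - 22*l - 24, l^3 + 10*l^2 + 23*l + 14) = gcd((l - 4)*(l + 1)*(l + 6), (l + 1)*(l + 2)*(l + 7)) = l + 1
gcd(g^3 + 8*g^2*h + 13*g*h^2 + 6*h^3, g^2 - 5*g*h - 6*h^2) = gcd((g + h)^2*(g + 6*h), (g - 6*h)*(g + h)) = g + h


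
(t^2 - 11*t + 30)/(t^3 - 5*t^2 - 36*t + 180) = 1/(t + 6)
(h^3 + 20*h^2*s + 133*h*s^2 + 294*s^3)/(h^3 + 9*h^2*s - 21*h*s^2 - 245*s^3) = (-h - 6*s)/(-h + 5*s)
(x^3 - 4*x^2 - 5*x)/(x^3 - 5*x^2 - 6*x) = (x - 5)/(x - 6)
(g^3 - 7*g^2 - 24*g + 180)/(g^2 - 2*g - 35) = (g^2 - 12*g + 36)/(g - 7)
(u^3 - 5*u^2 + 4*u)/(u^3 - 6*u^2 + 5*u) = (u - 4)/(u - 5)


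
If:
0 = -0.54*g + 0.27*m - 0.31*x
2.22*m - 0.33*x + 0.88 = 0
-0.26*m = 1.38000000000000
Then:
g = 16.31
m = -5.31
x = -33.04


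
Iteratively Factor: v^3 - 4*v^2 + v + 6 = (v - 2)*(v^2 - 2*v - 3) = (v - 3)*(v - 2)*(v + 1)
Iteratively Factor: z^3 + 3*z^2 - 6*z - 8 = (z - 2)*(z^2 + 5*z + 4) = (z - 2)*(z + 4)*(z + 1)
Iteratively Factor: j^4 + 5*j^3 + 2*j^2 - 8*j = (j - 1)*(j^3 + 6*j^2 + 8*j) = (j - 1)*(j + 4)*(j^2 + 2*j) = (j - 1)*(j + 2)*(j + 4)*(j)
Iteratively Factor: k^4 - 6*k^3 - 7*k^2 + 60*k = (k)*(k^3 - 6*k^2 - 7*k + 60) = k*(k + 3)*(k^2 - 9*k + 20) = k*(k - 5)*(k + 3)*(k - 4)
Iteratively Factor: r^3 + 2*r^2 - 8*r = (r)*(r^2 + 2*r - 8) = r*(r + 4)*(r - 2)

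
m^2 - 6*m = m*(m - 6)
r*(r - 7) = r^2 - 7*r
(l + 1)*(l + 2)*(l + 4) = l^3 + 7*l^2 + 14*l + 8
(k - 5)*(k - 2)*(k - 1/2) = k^3 - 15*k^2/2 + 27*k/2 - 5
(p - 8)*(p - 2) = p^2 - 10*p + 16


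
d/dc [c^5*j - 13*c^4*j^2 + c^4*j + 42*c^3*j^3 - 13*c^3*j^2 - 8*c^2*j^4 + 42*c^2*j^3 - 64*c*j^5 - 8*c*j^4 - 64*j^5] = j*(5*c^4 - 52*c^3*j + 4*c^3 + 126*c^2*j^2 - 39*c^2*j - 16*c*j^3 + 84*c*j^2 - 64*j^4 - 8*j^3)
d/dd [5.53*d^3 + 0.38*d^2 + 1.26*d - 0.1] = 16.59*d^2 + 0.76*d + 1.26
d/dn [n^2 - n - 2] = 2*n - 1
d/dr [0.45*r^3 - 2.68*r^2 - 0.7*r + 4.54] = 1.35*r^2 - 5.36*r - 0.7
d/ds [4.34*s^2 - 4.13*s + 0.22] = 8.68*s - 4.13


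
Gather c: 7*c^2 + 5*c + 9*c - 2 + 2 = 7*c^2 + 14*c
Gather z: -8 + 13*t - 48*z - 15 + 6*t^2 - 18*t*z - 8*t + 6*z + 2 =6*t^2 + 5*t + z*(-18*t - 42) - 21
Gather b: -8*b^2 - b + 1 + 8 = -8*b^2 - b + 9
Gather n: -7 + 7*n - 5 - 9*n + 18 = 6 - 2*n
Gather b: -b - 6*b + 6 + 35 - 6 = 35 - 7*b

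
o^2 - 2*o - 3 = (o - 3)*(o + 1)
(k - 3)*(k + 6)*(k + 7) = k^3 + 10*k^2 + 3*k - 126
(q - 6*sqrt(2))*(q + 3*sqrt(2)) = q^2 - 3*sqrt(2)*q - 36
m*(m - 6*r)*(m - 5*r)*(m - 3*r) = m^4 - 14*m^3*r + 63*m^2*r^2 - 90*m*r^3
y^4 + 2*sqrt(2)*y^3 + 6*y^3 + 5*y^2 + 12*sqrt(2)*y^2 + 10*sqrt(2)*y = y*(y + 1)*(y + 5)*(y + 2*sqrt(2))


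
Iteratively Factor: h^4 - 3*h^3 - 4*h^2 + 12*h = (h - 2)*(h^3 - h^2 - 6*h) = h*(h - 2)*(h^2 - h - 6) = h*(h - 3)*(h - 2)*(h + 2)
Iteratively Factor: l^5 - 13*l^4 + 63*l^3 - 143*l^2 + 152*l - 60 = (l - 1)*(l^4 - 12*l^3 + 51*l^2 - 92*l + 60) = (l - 2)*(l - 1)*(l^3 - 10*l^2 + 31*l - 30) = (l - 5)*(l - 2)*(l - 1)*(l^2 - 5*l + 6) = (l - 5)*(l - 2)^2*(l - 1)*(l - 3)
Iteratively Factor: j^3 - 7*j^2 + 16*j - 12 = (j - 2)*(j^2 - 5*j + 6) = (j - 2)^2*(j - 3)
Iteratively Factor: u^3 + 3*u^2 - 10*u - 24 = (u + 4)*(u^2 - u - 6) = (u + 2)*(u + 4)*(u - 3)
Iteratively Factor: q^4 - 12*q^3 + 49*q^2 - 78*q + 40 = (q - 5)*(q^3 - 7*q^2 + 14*q - 8) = (q - 5)*(q - 2)*(q^2 - 5*q + 4) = (q - 5)*(q - 4)*(q - 2)*(q - 1)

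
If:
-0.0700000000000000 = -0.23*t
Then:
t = 0.30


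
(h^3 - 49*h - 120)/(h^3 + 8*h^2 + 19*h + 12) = (h^2 - 3*h - 40)/(h^2 + 5*h + 4)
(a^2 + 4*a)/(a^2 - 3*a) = (a + 4)/(a - 3)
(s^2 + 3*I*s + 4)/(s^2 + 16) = (s - I)/(s - 4*I)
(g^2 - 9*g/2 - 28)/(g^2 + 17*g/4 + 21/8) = 4*(g - 8)/(4*g + 3)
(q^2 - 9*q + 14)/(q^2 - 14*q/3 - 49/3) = 3*(q - 2)/(3*q + 7)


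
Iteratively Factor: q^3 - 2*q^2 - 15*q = (q - 5)*(q^2 + 3*q) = (q - 5)*(q + 3)*(q)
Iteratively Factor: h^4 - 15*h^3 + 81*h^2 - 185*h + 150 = (h - 5)*(h^3 - 10*h^2 + 31*h - 30) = (h - 5)^2*(h^2 - 5*h + 6) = (h - 5)^2*(h - 2)*(h - 3)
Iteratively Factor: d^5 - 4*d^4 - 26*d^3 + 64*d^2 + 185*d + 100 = (d - 5)*(d^4 + d^3 - 21*d^2 - 41*d - 20) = (d - 5)*(d + 1)*(d^3 - 21*d - 20) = (d - 5)*(d + 1)^2*(d^2 - d - 20) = (d - 5)^2*(d + 1)^2*(d + 4)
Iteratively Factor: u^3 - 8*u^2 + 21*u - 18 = (u - 3)*(u^2 - 5*u + 6) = (u - 3)^2*(u - 2)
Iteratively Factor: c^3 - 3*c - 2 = (c - 2)*(c^2 + 2*c + 1) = (c - 2)*(c + 1)*(c + 1)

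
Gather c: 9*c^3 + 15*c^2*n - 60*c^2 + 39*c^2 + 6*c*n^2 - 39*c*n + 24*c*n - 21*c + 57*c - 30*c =9*c^3 + c^2*(15*n - 21) + c*(6*n^2 - 15*n + 6)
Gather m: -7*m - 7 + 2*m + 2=-5*m - 5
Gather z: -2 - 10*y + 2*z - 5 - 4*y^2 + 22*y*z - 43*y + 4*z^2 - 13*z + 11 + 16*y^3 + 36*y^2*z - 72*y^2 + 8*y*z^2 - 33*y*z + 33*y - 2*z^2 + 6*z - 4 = 16*y^3 - 76*y^2 - 20*y + z^2*(8*y + 2) + z*(36*y^2 - 11*y - 5)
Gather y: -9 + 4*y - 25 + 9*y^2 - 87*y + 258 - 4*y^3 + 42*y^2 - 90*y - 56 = -4*y^3 + 51*y^2 - 173*y + 168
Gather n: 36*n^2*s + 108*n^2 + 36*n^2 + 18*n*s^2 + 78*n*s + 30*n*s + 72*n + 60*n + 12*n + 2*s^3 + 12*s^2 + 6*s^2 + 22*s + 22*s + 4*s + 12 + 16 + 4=n^2*(36*s + 144) + n*(18*s^2 + 108*s + 144) + 2*s^3 + 18*s^2 + 48*s + 32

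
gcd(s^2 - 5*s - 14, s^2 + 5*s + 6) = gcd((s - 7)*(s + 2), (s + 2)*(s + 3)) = s + 2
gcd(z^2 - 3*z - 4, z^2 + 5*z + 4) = z + 1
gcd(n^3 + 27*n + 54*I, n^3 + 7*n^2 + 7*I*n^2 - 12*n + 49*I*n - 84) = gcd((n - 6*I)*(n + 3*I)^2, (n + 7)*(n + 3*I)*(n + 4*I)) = n + 3*I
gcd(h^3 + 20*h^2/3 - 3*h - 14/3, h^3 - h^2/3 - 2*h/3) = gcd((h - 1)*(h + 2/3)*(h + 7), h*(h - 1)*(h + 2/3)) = h^2 - h/3 - 2/3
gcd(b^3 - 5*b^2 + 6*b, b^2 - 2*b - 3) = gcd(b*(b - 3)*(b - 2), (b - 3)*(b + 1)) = b - 3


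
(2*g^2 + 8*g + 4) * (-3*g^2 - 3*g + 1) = -6*g^4 - 30*g^3 - 34*g^2 - 4*g + 4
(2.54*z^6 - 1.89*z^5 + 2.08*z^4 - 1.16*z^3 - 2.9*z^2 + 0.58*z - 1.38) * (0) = 0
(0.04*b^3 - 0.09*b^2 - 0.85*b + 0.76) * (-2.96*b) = -0.1184*b^4 + 0.2664*b^3 + 2.516*b^2 - 2.2496*b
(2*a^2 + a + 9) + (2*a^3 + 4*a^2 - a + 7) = 2*a^3 + 6*a^2 + 16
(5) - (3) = 2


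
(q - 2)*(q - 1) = q^2 - 3*q + 2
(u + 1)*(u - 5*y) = u^2 - 5*u*y + u - 5*y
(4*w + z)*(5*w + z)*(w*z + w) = 20*w^3*z + 20*w^3 + 9*w^2*z^2 + 9*w^2*z + w*z^3 + w*z^2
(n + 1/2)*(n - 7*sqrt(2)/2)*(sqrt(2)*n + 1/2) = sqrt(2)*n^3 - 13*n^2/2 + sqrt(2)*n^2/2 - 13*n/4 - 7*sqrt(2)*n/4 - 7*sqrt(2)/8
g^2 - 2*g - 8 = (g - 4)*(g + 2)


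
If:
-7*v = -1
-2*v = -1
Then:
No Solution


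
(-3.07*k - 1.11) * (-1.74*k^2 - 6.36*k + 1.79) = 5.3418*k^3 + 21.4566*k^2 + 1.5643*k - 1.9869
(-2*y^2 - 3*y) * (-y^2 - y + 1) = 2*y^4 + 5*y^3 + y^2 - 3*y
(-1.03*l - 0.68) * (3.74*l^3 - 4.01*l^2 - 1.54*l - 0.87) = -3.8522*l^4 + 1.5871*l^3 + 4.313*l^2 + 1.9433*l + 0.5916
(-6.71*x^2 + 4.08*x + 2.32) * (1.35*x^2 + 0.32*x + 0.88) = -9.0585*x^4 + 3.3608*x^3 - 1.4672*x^2 + 4.3328*x + 2.0416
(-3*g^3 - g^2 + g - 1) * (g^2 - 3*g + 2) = -3*g^5 + 8*g^4 - 2*g^3 - 6*g^2 + 5*g - 2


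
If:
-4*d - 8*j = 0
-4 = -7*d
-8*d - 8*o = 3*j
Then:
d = 4/7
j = -2/7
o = -13/28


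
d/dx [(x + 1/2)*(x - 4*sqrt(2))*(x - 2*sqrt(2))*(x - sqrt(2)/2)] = 4*x^3 - 39*sqrt(2)*x^2/2 + 3*x^2/2 - 13*sqrt(2)*x/2 + 44*x - 8*sqrt(2) + 11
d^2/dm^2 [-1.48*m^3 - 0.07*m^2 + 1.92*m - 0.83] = -8.88*m - 0.14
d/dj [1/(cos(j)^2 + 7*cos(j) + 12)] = (2*cos(j) + 7)*sin(j)/(cos(j)^2 + 7*cos(j) + 12)^2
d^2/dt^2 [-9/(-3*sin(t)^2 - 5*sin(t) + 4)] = 9*(-36*sin(t)^4 - 45*sin(t)^3 - 19*sin(t)^2 + 70*sin(t) + 74)/(3*sin(t)^2 + 5*sin(t) - 4)^3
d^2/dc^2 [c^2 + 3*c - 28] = 2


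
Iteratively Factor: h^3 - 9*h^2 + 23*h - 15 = (h - 3)*(h^2 - 6*h + 5) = (h - 5)*(h - 3)*(h - 1)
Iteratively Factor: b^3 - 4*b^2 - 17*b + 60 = (b - 3)*(b^2 - b - 20) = (b - 5)*(b - 3)*(b + 4)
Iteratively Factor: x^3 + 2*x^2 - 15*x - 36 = (x - 4)*(x^2 + 6*x + 9) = (x - 4)*(x + 3)*(x + 3)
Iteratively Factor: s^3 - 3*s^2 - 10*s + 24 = (s - 4)*(s^2 + s - 6) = (s - 4)*(s - 2)*(s + 3)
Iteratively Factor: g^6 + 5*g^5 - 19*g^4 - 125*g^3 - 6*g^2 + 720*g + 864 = (g + 4)*(g^5 + g^4 - 23*g^3 - 33*g^2 + 126*g + 216) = (g + 3)*(g + 4)*(g^4 - 2*g^3 - 17*g^2 + 18*g + 72) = (g + 2)*(g + 3)*(g + 4)*(g^3 - 4*g^2 - 9*g + 36) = (g - 4)*(g + 2)*(g + 3)*(g + 4)*(g^2 - 9) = (g - 4)*(g + 2)*(g + 3)^2*(g + 4)*(g - 3)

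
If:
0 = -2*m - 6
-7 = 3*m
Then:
No Solution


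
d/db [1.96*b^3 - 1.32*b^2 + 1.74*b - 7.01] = 5.88*b^2 - 2.64*b + 1.74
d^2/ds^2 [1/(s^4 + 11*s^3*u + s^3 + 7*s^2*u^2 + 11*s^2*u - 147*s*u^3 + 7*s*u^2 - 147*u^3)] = 2*(-(6*s^2 + 33*s*u + 3*s + 7*u^2 + 11*u)*(s^4 + 11*s^3*u + s^3 + 7*s^2*u^2 + 11*s^2*u - 147*s*u^3 + 7*s*u^2 - 147*u^3) + (4*s^3 + 33*s^2*u + 3*s^2 + 14*s*u^2 + 22*s*u - 147*u^3 + 7*u^2)^2)/(s^4 + 11*s^3*u + s^3 + 7*s^2*u^2 + 11*s^2*u - 147*s*u^3 + 7*s*u^2 - 147*u^3)^3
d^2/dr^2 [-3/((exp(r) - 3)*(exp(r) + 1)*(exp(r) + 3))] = (-27*exp(5*r) - 33*exp(4*r) + 42*exp(3*r) - 162*exp(2*r) - 351*exp(r) + 243)*exp(r)/(exp(9*r) + 3*exp(8*r) - 24*exp(7*r) - 80*exp(6*r) + 162*exp(5*r) + 702*exp(4*r) - 1944*exp(2*r) - 2187*exp(r) - 729)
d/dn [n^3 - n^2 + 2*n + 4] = 3*n^2 - 2*n + 2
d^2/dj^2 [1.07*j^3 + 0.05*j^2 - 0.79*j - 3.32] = 6.42*j + 0.1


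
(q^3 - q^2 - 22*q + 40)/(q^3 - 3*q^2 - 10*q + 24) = (q + 5)/(q + 3)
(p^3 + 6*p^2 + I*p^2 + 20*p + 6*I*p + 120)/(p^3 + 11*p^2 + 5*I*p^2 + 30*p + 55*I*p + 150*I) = (p - 4*I)/(p + 5)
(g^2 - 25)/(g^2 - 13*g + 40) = (g + 5)/(g - 8)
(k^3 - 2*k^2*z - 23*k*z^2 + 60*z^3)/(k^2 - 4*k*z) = k + 2*z - 15*z^2/k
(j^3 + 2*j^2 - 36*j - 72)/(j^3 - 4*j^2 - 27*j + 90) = (j^2 + 8*j + 12)/(j^2 + 2*j - 15)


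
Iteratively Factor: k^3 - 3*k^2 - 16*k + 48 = (k - 4)*(k^2 + k - 12) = (k - 4)*(k + 4)*(k - 3)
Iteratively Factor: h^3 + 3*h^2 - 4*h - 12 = (h + 2)*(h^2 + h - 6) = (h - 2)*(h + 2)*(h + 3)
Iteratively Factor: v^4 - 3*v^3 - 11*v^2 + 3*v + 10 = (v - 1)*(v^3 - 2*v^2 - 13*v - 10) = (v - 1)*(v + 2)*(v^2 - 4*v - 5) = (v - 5)*(v - 1)*(v + 2)*(v + 1)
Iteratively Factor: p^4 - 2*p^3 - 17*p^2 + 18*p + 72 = (p + 3)*(p^3 - 5*p^2 - 2*p + 24) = (p - 3)*(p + 3)*(p^2 - 2*p - 8) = (p - 3)*(p + 2)*(p + 3)*(p - 4)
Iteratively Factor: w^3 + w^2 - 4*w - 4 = (w + 1)*(w^2 - 4) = (w + 1)*(w + 2)*(w - 2)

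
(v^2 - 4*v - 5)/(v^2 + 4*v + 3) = (v - 5)/(v + 3)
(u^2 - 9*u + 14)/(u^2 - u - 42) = (u - 2)/(u + 6)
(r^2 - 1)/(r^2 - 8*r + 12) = (r^2 - 1)/(r^2 - 8*r + 12)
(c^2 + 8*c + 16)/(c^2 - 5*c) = (c^2 + 8*c + 16)/(c*(c - 5))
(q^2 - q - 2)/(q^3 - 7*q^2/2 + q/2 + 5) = 2/(2*q - 5)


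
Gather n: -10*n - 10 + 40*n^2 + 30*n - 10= 40*n^2 + 20*n - 20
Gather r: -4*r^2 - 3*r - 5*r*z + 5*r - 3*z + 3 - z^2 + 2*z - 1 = -4*r^2 + r*(2 - 5*z) - z^2 - z + 2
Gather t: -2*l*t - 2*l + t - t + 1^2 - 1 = -2*l*t - 2*l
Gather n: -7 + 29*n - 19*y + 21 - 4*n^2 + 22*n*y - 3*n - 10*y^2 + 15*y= -4*n^2 + n*(22*y + 26) - 10*y^2 - 4*y + 14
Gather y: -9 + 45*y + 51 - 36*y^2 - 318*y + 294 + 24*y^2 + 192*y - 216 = -12*y^2 - 81*y + 120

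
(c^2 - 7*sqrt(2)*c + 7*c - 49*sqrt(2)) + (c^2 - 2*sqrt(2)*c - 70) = 2*c^2 - 9*sqrt(2)*c + 7*c - 70 - 49*sqrt(2)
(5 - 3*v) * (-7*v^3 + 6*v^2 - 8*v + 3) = 21*v^4 - 53*v^3 + 54*v^2 - 49*v + 15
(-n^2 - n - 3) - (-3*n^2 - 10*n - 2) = 2*n^2 + 9*n - 1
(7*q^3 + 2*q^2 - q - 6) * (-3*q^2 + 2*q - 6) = -21*q^5 + 8*q^4 - 35*q^3 + 4*q^2 - 6*q + 36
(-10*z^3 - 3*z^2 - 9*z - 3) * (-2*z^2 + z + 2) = 20*z^5 - 4*z^4 - 5*z^3 - 9*z^2 - 21*z - 6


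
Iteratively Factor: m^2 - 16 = (m - 4)*(m + 4)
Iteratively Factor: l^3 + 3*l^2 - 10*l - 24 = (l + 2)*(l^2 + l - 12) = (l + 2)*(l + 4)*(l - 3)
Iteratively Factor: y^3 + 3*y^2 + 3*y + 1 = (y + 1)*(y^2 + 2*y + 1) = (y + 1)^2*(y + 1)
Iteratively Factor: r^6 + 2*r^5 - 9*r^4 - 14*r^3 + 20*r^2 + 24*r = (r + 3)*(r^5 - r^4 - 6*r^3 + 4*r^2 + 8*r) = (r + 2)*(r + 3)*(r^4 - 3*r^3 + 4*r) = r*(r + 2)*(r + 3)*(r^3 - 3*r^2 + 4) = r*(r - 2)*(r + 2)*(r + 3)*(r^2 - r - 2) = r*(r - 2)*(r + 1)*(r + 2)*(r + 3)*(r - 2)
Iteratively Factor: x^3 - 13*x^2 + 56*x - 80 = (x - 4)*(x^2 - 9*x + 20) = (x - 4)^2*(x - 5)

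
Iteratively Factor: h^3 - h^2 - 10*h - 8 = (h + 1)*(h^2 - 2*h - 8) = (h + 1)*(h + 2)*(h - 4)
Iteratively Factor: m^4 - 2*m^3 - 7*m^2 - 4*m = (m + 1)*(m^3 - 3*m^2 - 4*m) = m*(m + 1)*(m^2 - 3*m - 4) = m*(m - 4)*(m + 1)*(m + 1)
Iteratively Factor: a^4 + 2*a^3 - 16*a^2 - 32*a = (a - 4)*(a^3 + 6*a^2 + 8*a) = (a - 4)*(a + 4)*(a^2 + 2*a) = a*(a - 4)*(a + 4)*(a + 2)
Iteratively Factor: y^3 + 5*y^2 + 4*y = (y)*(y^2 + 5*y + 4) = y*(y + 1)*(y + 4)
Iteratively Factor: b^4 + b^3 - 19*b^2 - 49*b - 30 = (b + 3)*(b^3 - 2*b^2 - 13*b - 10) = (b + 1)*(b + 3)*(b^2 - 3*b - 10) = (b + 1)*(b + 2)*(b + 3)*(b - 5)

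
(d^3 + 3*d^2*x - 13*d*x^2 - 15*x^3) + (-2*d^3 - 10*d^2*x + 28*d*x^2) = -d^3 - 7*d^2*x + 15*d*x^2 - 15*x^3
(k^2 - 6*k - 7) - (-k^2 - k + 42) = 2*k^2 - 5*k - 49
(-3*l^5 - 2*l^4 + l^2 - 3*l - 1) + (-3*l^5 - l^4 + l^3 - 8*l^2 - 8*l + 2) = -6*l^5 - 3*l^4 + l^3 - 7*l^2 - 11*l + 1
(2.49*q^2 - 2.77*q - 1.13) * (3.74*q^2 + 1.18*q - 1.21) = 9.3126*q^4 - 7.4216*q^3 - 10.5077*q^2 + 2.0183*q + 1.3673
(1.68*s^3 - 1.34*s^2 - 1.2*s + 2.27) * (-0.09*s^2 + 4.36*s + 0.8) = -0.1512*s^5 + 7.4454*s^4 - 4.3904*s^3 - 6.5083*s^2 + 8.9372*s + 1.816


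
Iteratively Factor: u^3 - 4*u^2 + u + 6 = (u - 3)*(u^2 - u - 2) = (u - 3)*(u + 1)*(u - 2)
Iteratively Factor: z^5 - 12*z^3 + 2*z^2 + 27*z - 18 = (z - 1)*(z^4 + z^3 - 11*z^2 - 9*z + 18) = (z - 3)*(z - 1)*(z^3 + 4*z^2 + z - 6) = (z - 3)*(z - 1)*(z + 2)*(z^2 + 2*z - 3) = (z - 3)*(z - 1)*(z + 2)*(z + 3)*(z - 1)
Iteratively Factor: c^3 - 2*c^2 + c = (c - 1)*(c^2 - c) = c*(c - 1)*(c - 1)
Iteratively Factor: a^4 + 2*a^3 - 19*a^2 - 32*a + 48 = (a - 4)*(a^3 + 6*a^2 + 5*a - 12) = (a - 4)*(a + 4)*(a^2 + 2*a - 3) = (a - 4)*(a - 1)*(a + 4)*(a + 3)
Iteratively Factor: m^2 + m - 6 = (m - 2)*(m + 3)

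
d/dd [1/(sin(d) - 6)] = -cos(d)/(sin(d) - 6)^2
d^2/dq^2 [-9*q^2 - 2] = -18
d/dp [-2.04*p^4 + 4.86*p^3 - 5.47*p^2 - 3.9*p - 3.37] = -8.16*p^3 + 14.58*p^2 - 10.94*p - 3.9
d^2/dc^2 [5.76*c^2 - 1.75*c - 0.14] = 11.5200000000000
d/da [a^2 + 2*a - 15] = 2*a + 2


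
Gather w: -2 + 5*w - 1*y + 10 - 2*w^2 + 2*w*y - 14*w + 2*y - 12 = -2*w^2 + w*(2*y - 9) + y - 4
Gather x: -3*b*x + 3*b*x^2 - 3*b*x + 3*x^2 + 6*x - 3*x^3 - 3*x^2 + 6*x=3*b*x^2 - 3*x^3 + x*(12 - 6*b)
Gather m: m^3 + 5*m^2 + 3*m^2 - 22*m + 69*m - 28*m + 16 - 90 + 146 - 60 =m^3 + 8*m^2 + 19*m + 12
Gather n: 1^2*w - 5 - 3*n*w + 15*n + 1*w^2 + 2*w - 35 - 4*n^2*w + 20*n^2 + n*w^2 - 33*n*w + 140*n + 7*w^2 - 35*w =n^2*(20 - 4*w) + n*(w^2 - 36*w + 155) + 8*w^2 - 32*w - 40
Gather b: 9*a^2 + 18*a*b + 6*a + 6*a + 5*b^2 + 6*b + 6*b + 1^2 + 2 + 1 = 9*a^2 + 12*a + 5*b^2 + b*(18*a + 12) + 4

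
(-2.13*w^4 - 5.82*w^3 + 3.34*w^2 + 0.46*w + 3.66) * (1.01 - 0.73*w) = 1.5549*w^5 + 2.0973*w^4 - 8.3164*w^3 + 3.0376*w^2 - 2.2072*w + 3.6966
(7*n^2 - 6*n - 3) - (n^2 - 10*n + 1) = 6*n^2 + 4*n - 4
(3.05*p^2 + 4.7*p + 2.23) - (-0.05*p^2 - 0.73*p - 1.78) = 3.1*p^2 + 5.43*p + 4.01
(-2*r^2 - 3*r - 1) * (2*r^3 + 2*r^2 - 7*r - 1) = -4*r^5 - 10*r^4 + 6*r^3 + 21*r^2 + 10*r + 1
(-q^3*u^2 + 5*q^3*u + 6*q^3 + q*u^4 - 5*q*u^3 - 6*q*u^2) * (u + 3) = -q^3*u^3 + 2*q^3*u^2 + 21*q^3*u + 18*q^3 + q*u^5 - 2*q*u^4 - 21*q*u^3 - 18*q*u^2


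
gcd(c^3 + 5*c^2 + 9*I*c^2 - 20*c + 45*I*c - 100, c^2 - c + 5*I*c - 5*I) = c + 5*I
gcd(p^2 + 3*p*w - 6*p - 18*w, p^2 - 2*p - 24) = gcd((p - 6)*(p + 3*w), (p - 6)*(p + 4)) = p - 6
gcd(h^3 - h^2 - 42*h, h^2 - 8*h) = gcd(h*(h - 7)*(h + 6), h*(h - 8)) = h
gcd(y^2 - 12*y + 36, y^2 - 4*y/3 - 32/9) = 1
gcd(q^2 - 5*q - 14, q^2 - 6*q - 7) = q - 7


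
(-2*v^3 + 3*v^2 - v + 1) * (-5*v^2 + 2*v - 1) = 10*v^5 - 19*v^4 + 13*v^3 - 10*v^2 + 3*v - 1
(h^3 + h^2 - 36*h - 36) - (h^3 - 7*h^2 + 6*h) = 8*h^2 - 42*h - 36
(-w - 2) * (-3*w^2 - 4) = 3*w^3 + 6*w^2 + 4*w + 8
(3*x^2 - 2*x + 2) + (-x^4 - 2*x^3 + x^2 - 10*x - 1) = -x^4 - 2*x^3 + 4*x^2 - 12*x + 1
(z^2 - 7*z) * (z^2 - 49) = z^4 - 7*z^3 - 49*z^2 + 343*z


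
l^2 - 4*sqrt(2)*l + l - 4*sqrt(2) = (l + 1)*(l - 4*sqrt(2))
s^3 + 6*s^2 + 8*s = s*(s + 2)*(s + 4)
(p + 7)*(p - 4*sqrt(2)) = p^2 - 4*sqrt(2)*p + 7*p - 28*sqrt(2)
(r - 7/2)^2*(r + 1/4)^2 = r^4 - 13*r^3/2 + 141*r^2/16 + 91*r/16 + 49/64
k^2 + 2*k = k*(k + 2)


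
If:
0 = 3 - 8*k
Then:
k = 3/8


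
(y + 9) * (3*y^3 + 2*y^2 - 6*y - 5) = 3*y^4 + 29*y^3 + 12*y^2 - 59*y - 45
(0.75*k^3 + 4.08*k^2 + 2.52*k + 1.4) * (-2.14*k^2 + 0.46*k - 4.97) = -1.605*k^5 - 8.3862*k^4 - 7.2435*k^3 - 22.1144*k^2 - 11.8804*k - 6.958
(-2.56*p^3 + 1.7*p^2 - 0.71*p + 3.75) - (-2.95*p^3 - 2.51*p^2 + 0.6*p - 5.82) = 0.39*p^3 + 4.21*p^2 - 1.31*p + 9.57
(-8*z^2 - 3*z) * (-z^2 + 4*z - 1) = 8*z^4 - 29*z^3 - 4*z^2 + 3*z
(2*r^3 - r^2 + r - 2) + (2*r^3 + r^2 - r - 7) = 4*r^3 - 9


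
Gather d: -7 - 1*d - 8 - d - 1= -2*d - 16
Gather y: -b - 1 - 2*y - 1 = -b - 2*y - 2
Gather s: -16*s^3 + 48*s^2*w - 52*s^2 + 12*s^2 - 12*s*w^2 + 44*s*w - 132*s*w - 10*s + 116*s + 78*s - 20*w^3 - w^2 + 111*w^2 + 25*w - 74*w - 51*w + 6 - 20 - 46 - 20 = -16*s^3 + s^2*(48*w - 40) + s*(-12*w^2 - 88*w + 184) - 20*w^3 + 110*w^2 - 100*w - 80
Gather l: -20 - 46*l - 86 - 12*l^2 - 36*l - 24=-12*l^2 - 82*l - 130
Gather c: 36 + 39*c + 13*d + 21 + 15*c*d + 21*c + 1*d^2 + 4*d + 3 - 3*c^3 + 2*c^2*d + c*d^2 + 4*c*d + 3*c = -3*c^3 + 2*c^2*d + c*(d^2 + 19*d + 63) + d^2 + 17*d + 60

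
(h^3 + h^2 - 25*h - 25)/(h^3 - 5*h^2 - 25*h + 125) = (h + 1)/(h - 5)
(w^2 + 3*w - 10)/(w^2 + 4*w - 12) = (w + 5)/(w + 6)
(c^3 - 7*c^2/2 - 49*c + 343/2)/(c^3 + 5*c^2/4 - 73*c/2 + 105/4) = 2*(2*c^2 - 21*c + 49)/(4*c^2 - 23*c + 15)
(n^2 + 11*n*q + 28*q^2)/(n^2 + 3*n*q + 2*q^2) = (n^2 + 11*n*q + 28*q^2)/(n^2 + 3*n*q + 2*q^2)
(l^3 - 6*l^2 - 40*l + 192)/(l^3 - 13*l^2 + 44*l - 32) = (l + 6)/(l - 1)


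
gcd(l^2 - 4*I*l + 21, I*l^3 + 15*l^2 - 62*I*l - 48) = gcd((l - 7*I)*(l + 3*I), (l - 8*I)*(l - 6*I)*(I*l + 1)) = 1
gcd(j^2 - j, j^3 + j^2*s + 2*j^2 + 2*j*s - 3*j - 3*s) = j - 1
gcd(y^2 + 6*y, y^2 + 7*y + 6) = y + 6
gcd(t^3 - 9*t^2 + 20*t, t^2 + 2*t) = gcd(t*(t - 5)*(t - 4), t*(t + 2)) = t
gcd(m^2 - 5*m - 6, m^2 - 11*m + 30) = m - 6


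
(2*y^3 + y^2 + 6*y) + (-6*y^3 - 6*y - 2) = -4*y^3 + y^2 - 2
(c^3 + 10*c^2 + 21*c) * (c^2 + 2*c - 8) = c^5 + 12*c^4 + 33*c^3 - 38*c^2 - 168*c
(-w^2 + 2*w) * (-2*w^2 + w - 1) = 2*w^4 - 5*w^3 + 3*w^2 - 2*w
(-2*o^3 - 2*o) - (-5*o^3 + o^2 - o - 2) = 3*o^3 - o^2 - o + 2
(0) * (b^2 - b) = 0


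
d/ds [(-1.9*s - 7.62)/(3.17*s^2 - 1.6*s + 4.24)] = (6.023*s^2 + 48.3108*s - 20.248)/(10.0489*s^4 - 10.144*s^3 + 29.4416*s^2 - 13.568*s + 17.9776)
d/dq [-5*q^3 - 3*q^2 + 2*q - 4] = -15*q^2 - 6*q + 2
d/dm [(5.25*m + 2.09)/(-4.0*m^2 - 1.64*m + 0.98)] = (21.0*m^2 + 16.72*m + 8.5726)/(16.0*m^4 + 13.12*m^3 - 5.1504*m^2 - 3.2144*m + 0.9604)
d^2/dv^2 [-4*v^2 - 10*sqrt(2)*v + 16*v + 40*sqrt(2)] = -8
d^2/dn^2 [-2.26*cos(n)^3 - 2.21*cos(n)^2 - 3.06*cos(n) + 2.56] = 4.755*cos(n) + 4.42*cos(2*n) + 5.085*cos(3*n)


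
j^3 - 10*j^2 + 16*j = j*(j - 8)*(j - 2)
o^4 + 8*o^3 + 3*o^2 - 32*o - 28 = (o - 2)*(o + 1)*(o + 2)*(o + 7)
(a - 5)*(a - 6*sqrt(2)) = a^2 - 6*sqrt(2)*a - 5*a + 30*sqrt(2)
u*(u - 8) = u^2 - 8*u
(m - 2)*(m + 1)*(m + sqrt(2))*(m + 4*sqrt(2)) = m^4 - m^3 + 5*sqrt(2)*m^3 - 5*sqrt(2)*m^2 + 6*m^2 - 10*sqrt(2)*m - 8*m - 16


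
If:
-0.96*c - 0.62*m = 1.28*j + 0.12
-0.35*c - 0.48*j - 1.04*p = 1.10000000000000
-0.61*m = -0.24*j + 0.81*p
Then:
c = -27.2822551499819*p - 22.3035778821829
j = 17.7266443801952*p + 13.971358872425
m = 5.64654860860137*p + 5.4969280809541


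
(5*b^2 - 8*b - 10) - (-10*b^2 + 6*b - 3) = 15*b^2 - 14*b - 7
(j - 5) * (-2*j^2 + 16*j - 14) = -2*j^3 + 26*j^2 - 94*j + 70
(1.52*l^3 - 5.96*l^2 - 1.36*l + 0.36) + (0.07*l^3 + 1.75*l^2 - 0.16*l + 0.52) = 1.59*l^3 - 4.21*l^2 - 1.52*l + 0.88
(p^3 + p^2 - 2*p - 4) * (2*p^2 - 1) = 2*p^5 + 2*p^4 - 5*p^3 - 9*p^2 + 2*p + 4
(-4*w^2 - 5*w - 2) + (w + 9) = -4*w^2 - 4*w + 7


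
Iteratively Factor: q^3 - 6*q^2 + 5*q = (q - 1)*(q^2 - 5*q) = (q - 5)*(q - 1)*(q)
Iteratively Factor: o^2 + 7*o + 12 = (o + 3)*(o + 4)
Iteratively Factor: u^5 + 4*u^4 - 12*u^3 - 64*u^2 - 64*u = (u + 2)*(u^4 + 2*u^3 - 16*u^2 - 32*u) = (u - 4)*(u + 2)*(u^3 + 6*u^2 + 8*u) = u*(u - 4)*(u + 2)*(u^2 + 6*u + 8) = u*(u - 4)*(u + 2)^2*(u + 4)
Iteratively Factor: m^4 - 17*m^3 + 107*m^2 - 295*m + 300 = (m - 4)*(m^3 - 13*m^2 + 55*m - 75) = (m - 5)*(m - 4)*(m^2 - 8*m + 15) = (m - 5)*(m - 4)*(m - 3)*(m - 5)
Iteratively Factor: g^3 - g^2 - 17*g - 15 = (g - 5)*(g^2 + 4*g + 3) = (g - 5)*(g + 1)*(g + 3)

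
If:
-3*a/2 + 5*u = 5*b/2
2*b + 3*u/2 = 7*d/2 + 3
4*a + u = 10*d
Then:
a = 103*u/52 - 15/13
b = 211*u/260 + 9/13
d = 58*u/65 - 6/13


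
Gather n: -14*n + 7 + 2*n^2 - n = 2*n^2 - 15*n + 7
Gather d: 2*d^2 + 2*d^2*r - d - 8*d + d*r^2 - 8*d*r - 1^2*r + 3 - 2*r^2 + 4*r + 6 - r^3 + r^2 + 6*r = d^2*(2*r + 2) + d*(r^2 - 8*r - 9) - r^3 - r^2 + 9*r + 9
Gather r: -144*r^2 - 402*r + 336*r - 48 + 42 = -144*r^2 - 66*r - 6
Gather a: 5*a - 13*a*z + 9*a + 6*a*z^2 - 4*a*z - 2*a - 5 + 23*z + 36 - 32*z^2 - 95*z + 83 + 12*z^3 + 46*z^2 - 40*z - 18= a*(6*z^2 - 17*z + 12) + 12*z^3 + 14*z^2 - 112*z + 96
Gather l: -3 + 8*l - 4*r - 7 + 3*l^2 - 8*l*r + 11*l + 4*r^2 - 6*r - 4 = 3*l^2 + l*(19 - 8*r) + 4*r^2 - 10*r - 14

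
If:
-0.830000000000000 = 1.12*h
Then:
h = -0.74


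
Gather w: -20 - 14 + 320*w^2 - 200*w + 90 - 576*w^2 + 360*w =-256*w^2 + 160*w + 56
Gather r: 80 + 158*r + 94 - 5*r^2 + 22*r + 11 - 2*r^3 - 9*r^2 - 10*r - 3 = -2*r^3 - 14*r^2 + 170*r + 182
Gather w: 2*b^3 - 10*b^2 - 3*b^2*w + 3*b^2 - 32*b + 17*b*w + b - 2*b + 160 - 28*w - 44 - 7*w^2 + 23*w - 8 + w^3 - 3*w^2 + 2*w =2*b^3 - 7*b^2 - 33*b + w^3 - 10*w^2 + w*(-3*b^2 + 17*b - 3) + 108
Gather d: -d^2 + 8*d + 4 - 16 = -d^2 + 8*d - 12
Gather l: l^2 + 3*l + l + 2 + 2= l^2 + 4*l + 4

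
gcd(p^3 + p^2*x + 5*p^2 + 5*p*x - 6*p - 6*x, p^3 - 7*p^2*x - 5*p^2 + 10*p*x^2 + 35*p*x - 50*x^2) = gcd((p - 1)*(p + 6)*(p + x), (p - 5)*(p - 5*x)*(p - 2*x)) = 1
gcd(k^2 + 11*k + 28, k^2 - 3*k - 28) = k + 4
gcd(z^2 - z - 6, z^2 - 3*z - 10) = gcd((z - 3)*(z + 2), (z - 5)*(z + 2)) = z + 2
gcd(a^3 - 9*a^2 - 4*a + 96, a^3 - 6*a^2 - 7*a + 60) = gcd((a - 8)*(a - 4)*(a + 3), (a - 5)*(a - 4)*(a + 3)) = a^2 - a - 12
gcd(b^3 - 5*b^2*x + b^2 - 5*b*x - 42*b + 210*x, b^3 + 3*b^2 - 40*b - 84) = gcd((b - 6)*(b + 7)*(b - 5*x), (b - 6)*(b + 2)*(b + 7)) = b^2 + b - 42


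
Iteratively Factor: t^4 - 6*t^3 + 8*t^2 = (t)*(t^3 - 6*t^2 + 8*t) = t^2*(t^2 - 6*t + 8) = t^2*(t - 2)*(t - 4)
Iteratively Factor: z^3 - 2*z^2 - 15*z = (z - 5)*(z^2 + 3*z) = z*(z - 5)*(z + 3)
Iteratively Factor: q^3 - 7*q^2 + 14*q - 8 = (q - 2)*(q^2 - 5*q + 4) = (q - 2)*(q - 1)*(q - 4)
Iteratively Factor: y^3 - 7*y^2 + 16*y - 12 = (y - 2)*(y^2 - 5*y + 6) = (y - 2)^2*(y - 3)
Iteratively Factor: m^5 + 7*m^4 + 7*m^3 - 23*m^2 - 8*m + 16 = (m + 1)*(m^4 + 6*m^3 + m^2 - 24*m + 16) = (m - 1)*(m + 1)*(m^3 + 7*m^2 + 8*m - 16) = (m - 1)*(m + 1)*(m + 4)*(m^2 + 3*m - 4) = (m - 1)*(m + 1)*(m + 4)^2*(m - 1)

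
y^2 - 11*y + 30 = (y - 6)*(y - 5)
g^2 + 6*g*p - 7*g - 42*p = (g - 7)*(g + 6*p)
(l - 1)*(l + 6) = l^2 + 5*l - 6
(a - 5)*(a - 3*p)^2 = a^3 - 6*a^2*p - 5*a^2 + 9*a*p^2 + 30*a*p - 45*p^2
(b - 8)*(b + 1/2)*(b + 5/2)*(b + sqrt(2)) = b^4 - 5*b^3 + sqrt(2)*b^3 - 91*b^2/4 - 5*sqrt(2)*b^2 - 91*sqrt(2)*b/4 - 10*b - 10*sqrt(2)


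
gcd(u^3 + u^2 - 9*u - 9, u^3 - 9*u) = u^2 - 9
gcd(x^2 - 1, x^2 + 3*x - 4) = x - 1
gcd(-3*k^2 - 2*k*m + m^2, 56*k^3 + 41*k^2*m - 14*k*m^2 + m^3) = k + m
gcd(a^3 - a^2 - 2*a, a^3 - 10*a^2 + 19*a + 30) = a + 1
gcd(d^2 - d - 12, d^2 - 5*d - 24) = d + 3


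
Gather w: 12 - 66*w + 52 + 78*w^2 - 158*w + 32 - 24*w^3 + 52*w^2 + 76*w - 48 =-24*w^3 + 130*w^2 - 148*w + 48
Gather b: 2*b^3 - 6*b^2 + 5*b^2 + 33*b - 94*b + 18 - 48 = 2*b^3 - b^2 - 61*b - 30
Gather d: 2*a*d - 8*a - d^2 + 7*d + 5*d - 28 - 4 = -8*a - d^2 + d*(2*a + 12) - 32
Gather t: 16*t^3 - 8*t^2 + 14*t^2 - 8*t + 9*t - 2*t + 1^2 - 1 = 16*t^3 + 6*t^2 - t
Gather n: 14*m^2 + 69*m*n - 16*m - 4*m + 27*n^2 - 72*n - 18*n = 14*m^2 - 20*m + 27*n^2 + n*(69*m - 90)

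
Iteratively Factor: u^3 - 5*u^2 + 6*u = (u - 2)*(u^2 - 3*u) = u*(u - 2)*(u - 3)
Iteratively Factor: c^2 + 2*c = (c)*(c + 2)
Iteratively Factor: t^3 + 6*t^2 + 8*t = (t)*(t^2 + 6*t + 8) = t*(t + 2)*(t + 4)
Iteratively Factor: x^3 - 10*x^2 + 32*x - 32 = (x - 2)*(x^2 - 8*x + 16) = (x - 4)*(x - 2)*(x - 4)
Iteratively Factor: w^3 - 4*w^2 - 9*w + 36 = (w - 4)*(w^2 - 9) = (w - 4)*(w - 3)*(w + 3)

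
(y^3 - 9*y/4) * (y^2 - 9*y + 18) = y^5 - 9*y^4 + 63*y^3/4 + 81*y^2/4 - 81*y/2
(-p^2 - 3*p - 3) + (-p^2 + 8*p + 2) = -2*p^2 + 5*p - 1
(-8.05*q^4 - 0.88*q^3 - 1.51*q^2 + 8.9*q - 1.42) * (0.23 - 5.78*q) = 46.529*q^5 + 3.2349*q^4 + 8.5254*q^3 - 51.7893*q^2 + 10.2546*q - 0.3266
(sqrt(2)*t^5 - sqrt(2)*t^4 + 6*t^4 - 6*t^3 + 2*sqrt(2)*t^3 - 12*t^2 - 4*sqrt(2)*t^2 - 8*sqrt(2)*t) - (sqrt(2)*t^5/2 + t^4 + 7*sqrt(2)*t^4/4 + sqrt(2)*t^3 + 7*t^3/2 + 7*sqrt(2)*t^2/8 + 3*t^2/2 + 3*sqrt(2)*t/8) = sqrt(2)*t^5/2 - 11*sqrt(2)*t^4/4 + 5*t^4 - 19*t^3/2 + sqrt(2)*t^3 - 27*t^2/2 - 39*sqrt(2)*t^2/8 - 67*sqrt(2)*t/8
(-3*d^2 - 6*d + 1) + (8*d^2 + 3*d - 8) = 5*d^2 - 3*d - 7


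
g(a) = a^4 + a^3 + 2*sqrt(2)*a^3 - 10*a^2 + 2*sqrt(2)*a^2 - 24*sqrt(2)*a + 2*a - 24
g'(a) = 4*a^3 + 3*a^2 + 6*sqrt(2)*a^2 - 20*a + 4*sqrt(2)*a - 24*sqrt(2) + 2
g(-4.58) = 44.06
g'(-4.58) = -109.62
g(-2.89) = -14.24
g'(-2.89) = 8.89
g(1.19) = -63.71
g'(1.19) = -26.00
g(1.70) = -71.86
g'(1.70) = -3.48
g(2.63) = -40.12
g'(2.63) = 82.54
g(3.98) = 227.55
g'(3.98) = 345.08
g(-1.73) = -1.07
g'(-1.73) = 6.54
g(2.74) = -30.24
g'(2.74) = 97.27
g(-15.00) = 36545.57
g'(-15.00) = -10732.61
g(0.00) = -24.00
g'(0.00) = -31.94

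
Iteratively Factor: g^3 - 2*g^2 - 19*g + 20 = (g - 1)*(g^2 - g - 20) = (g - 1)*(g + 4)*(g - 5)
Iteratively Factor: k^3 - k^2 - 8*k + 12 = (k + 3)*(k^2 - 4*k + 4) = (k - 2)*(k + 3)*(k - 2)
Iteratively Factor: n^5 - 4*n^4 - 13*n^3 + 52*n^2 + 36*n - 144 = (n - 4)*(n^4 - 13*n^2 + 36) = (n - 4)*(n - 2)*(n^3 + 2*n^2 - 9*n - 18) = (n - 4)*(n - 2)*(n + 3)*(n^2 - n - 6) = (n - 4)*(n - 2)*(n + 2)*(n + 3)*(n - 3)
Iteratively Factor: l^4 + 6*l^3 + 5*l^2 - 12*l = (l + 4)*(l^3 + 2*l^2 - 3*l) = l*(l + 4)*(l^2 + 2*l - 3) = l*(l + 3)*(l + 4)*(l - 1)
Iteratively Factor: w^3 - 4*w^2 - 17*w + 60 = (w - 5)*(w^2 + w - 12) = (w - 5)*(w - 3)*(w + 4)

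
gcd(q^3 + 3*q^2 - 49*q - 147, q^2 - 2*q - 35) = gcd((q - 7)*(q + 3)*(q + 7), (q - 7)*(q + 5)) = q - 7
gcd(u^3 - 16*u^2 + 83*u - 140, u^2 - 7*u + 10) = u - 5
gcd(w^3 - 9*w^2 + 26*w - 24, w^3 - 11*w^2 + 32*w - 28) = w - 2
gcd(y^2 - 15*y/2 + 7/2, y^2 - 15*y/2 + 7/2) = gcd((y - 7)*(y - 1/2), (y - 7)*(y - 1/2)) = y^2 - 15*y/2 + 7/2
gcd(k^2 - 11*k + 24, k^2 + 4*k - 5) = 1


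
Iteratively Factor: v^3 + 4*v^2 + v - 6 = (v + 2)*(v^2 + 2*v - 3) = (v + 2)*(v + 3)*(v - 1)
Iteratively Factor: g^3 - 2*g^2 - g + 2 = (g - 1)*(g^2 - g - 2) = (g - 2)*(g - 1)*(g + 1)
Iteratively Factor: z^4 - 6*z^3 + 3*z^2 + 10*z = (z)*(z^3 - 6*z^2 + 3*z + 10) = z*(z - 2)*(z^2 - 4*z - 5) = z*(z - 5)*(z - 2)*(z + 1)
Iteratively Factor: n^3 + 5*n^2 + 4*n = (n + 4)*(n^2 + n) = n*(n + 4)*(n + 1)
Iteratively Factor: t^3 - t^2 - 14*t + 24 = (t - 3)*(t^2 + 2*t - 8) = (t - 3)*(t + 4)*(t - 2)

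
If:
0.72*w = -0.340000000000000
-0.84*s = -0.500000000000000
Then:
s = 0.60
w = -0.47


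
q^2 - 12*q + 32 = (q - 8)*(q - 4)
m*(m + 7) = m^2 + 7*m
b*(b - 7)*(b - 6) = b^3 - 13*b^2 + 42*b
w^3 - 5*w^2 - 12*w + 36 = (w - 6)*(w - 2)*(w + 3)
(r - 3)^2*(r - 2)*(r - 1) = r^4 - 9*r^3 + 29*r^2 - 39*r + 18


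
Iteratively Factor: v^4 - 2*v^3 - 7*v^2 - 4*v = (v + 1)*(v^3 - 3*v^2 - 4*v) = (v + 1)^2*(v^2 - 4*v) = (v - 4)*(v + 1)^2*(v)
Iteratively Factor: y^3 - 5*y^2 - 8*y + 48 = (y + 3)*(y^2 - 8*y + 16) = (y - 4)*(y + 3)*(y - 4)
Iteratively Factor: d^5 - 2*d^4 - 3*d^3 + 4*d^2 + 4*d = (d + 1)*(d^4 - 3*d^3 + 4*d) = (d - 2)*(d + 1)*(d^3 - d^2 - 2*d) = (d - 2)^2*(d + 1)*(d^2 + d) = (d - 2)^2*(d + 1)^2*(d)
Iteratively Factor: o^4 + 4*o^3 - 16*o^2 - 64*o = (o)*(o^3 + 4*o^2 - 16*o - 64) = o*(o + 4)*(o^2 - 16) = o*(o - 4)*(o + 4)*(o + 4)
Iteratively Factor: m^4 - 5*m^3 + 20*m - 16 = (m - 4)*(m^3 - m^2 - 4*m + 4) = (m - 4)*(m - 1)*(m^2 - 4) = (m - 4)*(m - 2)*(m - 1)*(m + 2)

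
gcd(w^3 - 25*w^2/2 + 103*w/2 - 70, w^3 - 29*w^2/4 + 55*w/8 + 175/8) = w^2 - 17*w/2 + 35/2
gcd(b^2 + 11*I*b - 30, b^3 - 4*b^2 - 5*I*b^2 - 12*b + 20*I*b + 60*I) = 1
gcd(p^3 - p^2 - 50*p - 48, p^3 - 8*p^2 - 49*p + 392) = p - 8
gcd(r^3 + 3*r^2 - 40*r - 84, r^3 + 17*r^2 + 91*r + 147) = r + 7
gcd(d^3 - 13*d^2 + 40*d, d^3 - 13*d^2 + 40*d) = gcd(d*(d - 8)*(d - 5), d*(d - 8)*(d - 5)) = d^3 - 13*d^2 + 40*d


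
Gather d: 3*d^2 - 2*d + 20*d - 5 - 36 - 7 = 3*d^2 + 18*d - 48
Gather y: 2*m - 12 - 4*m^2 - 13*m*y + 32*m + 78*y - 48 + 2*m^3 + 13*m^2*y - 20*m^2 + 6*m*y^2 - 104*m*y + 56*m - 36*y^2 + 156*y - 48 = 2*m^3 - 24*m^2 + 90*m + y^2*(6*m - 36) + y*(13*m^2 - 117*m + 234) - 108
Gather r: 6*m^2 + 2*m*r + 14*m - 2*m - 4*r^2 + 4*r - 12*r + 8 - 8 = 6*m^2 + 12*m - 4*r^2 + r*(2*m - 8)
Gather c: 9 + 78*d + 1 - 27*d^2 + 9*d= -27*d^2 + 87*d + 10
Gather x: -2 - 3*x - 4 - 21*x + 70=64 - 24*x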